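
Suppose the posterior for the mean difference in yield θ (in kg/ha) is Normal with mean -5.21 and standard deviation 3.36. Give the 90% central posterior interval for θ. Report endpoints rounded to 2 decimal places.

The posterior is symmetric, so the 90% equal-tailed interval is θ = -5.21 ± z·3.36 with z = 1.645.
Half-width: 1.645 × 3.36 = 5.53.
-5.21 − 5.53 = -10.74; -5.21 + 5.53 = 0.32.

[-10.74, 0.32]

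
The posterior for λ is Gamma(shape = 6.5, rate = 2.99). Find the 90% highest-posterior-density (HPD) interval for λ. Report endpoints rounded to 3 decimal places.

[0.820, 3.477]

The posterior is unimodal and skewed, so the HPD interval has equal density at both endpoints and is the shortest 90% interval.
Solving f(0.820) = f(3.477) with F(3.477) − F(0.820) = 0.90 gives [0.820, 3.477].
For comparison, the equal-tailed interval is [0.985, 3.739]; the HPD is narrower and shifted toward the mode.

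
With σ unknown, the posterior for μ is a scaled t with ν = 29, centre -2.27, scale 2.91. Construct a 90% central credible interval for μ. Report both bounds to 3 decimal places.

The t_29 distribution is symmetric; the 90% interval is -2.27 ± t·2.91 with t_{0.95,29} = 1.699.
Half-width: 1.699 × 2.91 = 4.944.
-2.27 − 4.944 = -7.214; -2.27 + 4.944 = 2.674.

[-7.214, 2.674]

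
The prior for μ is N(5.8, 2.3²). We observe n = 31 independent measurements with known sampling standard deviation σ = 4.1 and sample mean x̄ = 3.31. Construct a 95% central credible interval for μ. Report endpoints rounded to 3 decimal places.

Posterior precision = 1/2.3² + 31/4.1² = 0.1890 + 1.8441 = 2.0332, so posterior SD = 0.7013.
Posterior mean = (5.8/2.3² + 31·3.31/4.1²) / 2.0332 = 3.5415.
Interval: 3.5415 ± 1.960 × 0.7013 → [2.167, 4.916].

[2.167, 4.916]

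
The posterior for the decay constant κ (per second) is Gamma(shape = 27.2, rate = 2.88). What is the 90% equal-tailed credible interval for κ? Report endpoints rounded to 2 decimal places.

Posterior: Gamma(shape 27.2, rate 2.88).
Equal-tailed 90% interval: Gamma(27.2, 2.88) quantiles at 0.05 and 0.95.
Posterior mean ≈ 9.44, SD ≈ 1.81; a Normal approximation gives roughly [6.47, 12.42].
Exact: lower = 6.68; upper = 12.61.

[6.68, 12.61]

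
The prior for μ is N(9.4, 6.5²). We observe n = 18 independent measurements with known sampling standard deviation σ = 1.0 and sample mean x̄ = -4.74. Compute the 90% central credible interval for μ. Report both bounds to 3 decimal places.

[-5.109, -4.334]

Posterior precision = 1/6.5² + 18/1.0² = 0.0237 + 18.0000 = 18.0237, so posterior SD = 0.2355.
Posterior mean = (9.4/6.5² + 18·-4.74/1.0²) / 18.0237 = -4.7214.
Interval: -4.7214 ± 1.645 × 0.2355 → [-5.109, -4.334].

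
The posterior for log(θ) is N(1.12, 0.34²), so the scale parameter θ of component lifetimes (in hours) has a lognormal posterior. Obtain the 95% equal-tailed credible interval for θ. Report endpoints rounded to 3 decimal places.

On the log scale the 95% interval is 1.12 ± 1.960 × 0.34 = [0.4536, 1.7864].
Exponentiate: [e^0.4536, e^1.7864] = [1.574, 5.968].

[1.574, 5.968]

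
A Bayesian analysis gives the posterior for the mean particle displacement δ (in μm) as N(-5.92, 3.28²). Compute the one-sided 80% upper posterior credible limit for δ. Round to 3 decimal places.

Need U with P(δ ≤ U) = 0.80: U = -5.92 + z_{0.2}·3.28.
z = 0.842; U = -5.92 + 0.842 × 3.28 = -3.159.

-3.159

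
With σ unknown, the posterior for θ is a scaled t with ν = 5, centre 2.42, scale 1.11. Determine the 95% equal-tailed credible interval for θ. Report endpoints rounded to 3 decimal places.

The t_5 distribution is symmetric; the 95% interval is 2.42 ± t·1.11 with t_{0.975,5} = 2.571.
Half-width: 2.571 × 1.11 = 2.853.
2.42 − 2.853 = -0.433; 2.42 + 2.853 = 5.273.

[-0.433, 5.273]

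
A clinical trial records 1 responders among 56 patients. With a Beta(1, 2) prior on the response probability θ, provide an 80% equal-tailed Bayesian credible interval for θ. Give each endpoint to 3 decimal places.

Posterior: Beta(1+1, 2+55) = Beta(2, 57).
Equal-tailed 80% interval: the 0.1 and 0.9 quantiles of Beta(2, 57).
Posterior mean ≈ 0.034, SD ≈ 0.023; a Normal approximation gives roughly [0.004, 0.064].
Exact: F⁻¹(0.1) = 0.009; F⁻¹(0.9) = 0.065.

[0.009, 0.065]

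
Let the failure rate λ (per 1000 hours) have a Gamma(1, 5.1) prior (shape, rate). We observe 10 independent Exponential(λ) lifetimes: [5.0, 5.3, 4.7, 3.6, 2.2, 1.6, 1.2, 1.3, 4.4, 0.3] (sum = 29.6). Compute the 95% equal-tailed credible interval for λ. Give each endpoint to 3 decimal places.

Posterior: Gamma(1+10, 5.1+29.6) = Gamma(11, 34.7) (shape, rate).
Equal-tailed 95% interval: Gamma(11, 34.7) quantiles at 0.025 and 0.975.
Posterior mean ≈ 0.317, SD ≈ 0.096; a Normal approximation gives roughly [0.130, 0.504].
Exact: lower = 0.158; upper = 0.530.

[0.158, 0.530]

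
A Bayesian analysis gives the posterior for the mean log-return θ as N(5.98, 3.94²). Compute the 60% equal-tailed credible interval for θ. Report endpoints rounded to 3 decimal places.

The posterior is symmetric, so the 60% equal-tailed interval is θ = 5.98 ± z·3.94 with z = 0.842.
Half-width: 0.842 × 3.94 = 3.316.
5.98 − 3.316 = 2.664; 5.98 + 3.316 = 9.296.

[2.664, 9.296]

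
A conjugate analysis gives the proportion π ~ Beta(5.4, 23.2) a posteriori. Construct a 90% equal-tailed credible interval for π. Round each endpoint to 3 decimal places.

[0.084, 0.319]

Posterior: Beta(5.4, 23.2).
Equal-tailed 90% interval: the 0.05 and 0.95 quantiles of Beta(5.4, 23.2).
Posterior mean ≈ 0.189, SD ≈ 0.072; a Normal approximation gives roughly [0.070, 0.307].
Exact: F⁻¹(0.05) = 0.084; F⁻¹(0.95) = 0.319.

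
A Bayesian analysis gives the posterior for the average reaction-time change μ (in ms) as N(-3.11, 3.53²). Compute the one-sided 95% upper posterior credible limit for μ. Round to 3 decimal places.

2.696

Need U with P(μ ≤ U) = 0.95: U = -3.11 + z_{0.05}·3.53.
z = 1.645; U = -3.11 + 1.645 × 3.53 = 2.696.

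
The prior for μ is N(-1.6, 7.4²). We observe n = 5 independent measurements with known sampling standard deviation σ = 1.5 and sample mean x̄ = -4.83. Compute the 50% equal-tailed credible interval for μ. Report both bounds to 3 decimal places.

[-5.254, -4.353]

Posterior precision = 1/7.4² + 5/1.5² = 0.0183 + 2.2222 = 2.2405, so posterior SD = 0.6681.
Posterior mean = (-1.6/7.4² + 5·-4.83/1.5²) / 2.2405 = -4.8037.
Interval: -4.8037 ± 0.674 × 0.6681 → [-5.254, -4.353].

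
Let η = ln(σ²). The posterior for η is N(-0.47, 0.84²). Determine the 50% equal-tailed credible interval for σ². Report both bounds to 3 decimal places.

On the log scale the 50% interval is -0.47 ± 0.674 × 0.84 = [-1.0366, 0.0966].
Exponentiate: [e^-1.0366, e^0.0966] = [0.355, 1.101].

[0.355, 1.101]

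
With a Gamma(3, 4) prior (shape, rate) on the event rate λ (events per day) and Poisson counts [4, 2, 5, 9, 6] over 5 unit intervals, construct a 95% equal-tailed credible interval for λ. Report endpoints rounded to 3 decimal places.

Posterior: Gamma(3+26, 4+5) = Gamma(29, 9) (shape, rate).
Equal-tailed 95% interval: Gamma(29, 9) quantiles at 0.025 and 0.975.
Posterior mean ≈ 3.222, SD ≈ 0.598; a Normal approximation gives roughly [2.049, 4.395].
Exact: lower = 2.158; upper = 4.496.

[2.158, 4.496]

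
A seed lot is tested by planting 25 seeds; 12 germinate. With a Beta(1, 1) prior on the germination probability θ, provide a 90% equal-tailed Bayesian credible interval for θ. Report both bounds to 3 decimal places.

Posterior: Beta(1+12, 1+13) = Beta(13, 14).
Equal-tailed 90% interval: the 0.05 and 0.95 quantiles of Beta(13, 14).
Posterior mean ≈ 0.481, SD ≈ 0.094; a Normal approximation gives roughly [0.326, 0.637].
Exact: F⁻¹(0.05) = 0.327; F⁻¹(0.95) = 0.638.

[0.327, 0.638]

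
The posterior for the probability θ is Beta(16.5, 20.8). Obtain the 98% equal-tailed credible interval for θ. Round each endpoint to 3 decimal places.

Posterior: Beta(16.5, 20.8).
Equal-tailed 98% interval: the 0.01 and 0.99 quantiles of Beta(16.5, 20.8).
Posterior mean ≈ 0.442, SD ≈ 0.080; a Normal approximation gives roughly [0.256, 0.629].
Exact: F⁻¹(0.01) = 0.263; F⁻¹(0.99) = 0.630.

[0.263, 0.630]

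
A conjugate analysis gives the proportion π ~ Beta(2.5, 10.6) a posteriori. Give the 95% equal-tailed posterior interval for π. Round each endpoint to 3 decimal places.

[0.036, 0.433]

Posterior: Beta(2.5, 10.6).
Equal-tailed 95% interval: the 0.025 and 0.975 quantiles of Beta(2.5, 10.6).
Posterior mean ≈ 0.191, SD ≈ 0.105; a Normal approximation gives roughly [-0.014, 0.396].
Exact: F⁻¹(0.025) = 0.036; F⁻¹(0.975) = 0.433.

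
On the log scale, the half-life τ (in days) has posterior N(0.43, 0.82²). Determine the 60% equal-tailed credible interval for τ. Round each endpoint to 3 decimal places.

On the log scale the 60% interval is 0.43 ± 0.842 × 0.82 = [-0.2601, 1.1201].
Exponentiate: [e^-0.2601, e^1.1201] = [0.771, 3.065].

[0.771, 3.065]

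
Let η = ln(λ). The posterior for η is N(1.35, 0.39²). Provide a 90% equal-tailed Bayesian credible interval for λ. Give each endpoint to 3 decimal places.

[2.031, 7.326]

On the log scale the 90% interval is 1.35 ± 1.645 × 0.39 = [0.7085, 1.9915].
Exponentiate: [e^0.7085, e^1.9915] = [2.031, 7.326].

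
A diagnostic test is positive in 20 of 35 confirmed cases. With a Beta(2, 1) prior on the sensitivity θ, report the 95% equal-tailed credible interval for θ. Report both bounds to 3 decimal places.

[0.421, 0.729]

Posterior: Beta(2+20, 1+15) = Beta(22, 16).
Equal-tailed 95% interval: the 0.025 and 0.975 quantiles of Beta(22, 16).
Posterior mean ≈ 0.579, SD ≈ 0.079; a Normal approximation gives roughly [0.424, 0.734].
Exact: F⁻¹(0.025) = 0.421; F⁻¹(0.975) = 0.729.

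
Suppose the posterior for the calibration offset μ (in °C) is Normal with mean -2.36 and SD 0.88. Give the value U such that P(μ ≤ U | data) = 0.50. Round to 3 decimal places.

Need U with P(μ ≤ U) = 0.50: U = -2.36 + z_{0.5}·0.88.
z = 0.000; U = -2.36 + 0.000 × 0.88 = -2.360.

-2.360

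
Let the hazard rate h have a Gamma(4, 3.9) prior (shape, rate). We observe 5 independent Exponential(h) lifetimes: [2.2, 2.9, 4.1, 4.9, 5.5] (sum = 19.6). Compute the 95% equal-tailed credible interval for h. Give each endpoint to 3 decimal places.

Posterior: Gamma(4+5, 3.9+19.6) = Gamma(9, 23.5) (shape, rate).
Equal-tailed 95% interval: Gamma(9, 23.5) quantiles at 0.025 and 0.975.
Posterior mean ≈ 0.383, SD ≈ 0.128; a Normal approximation gives roughly [0.133, 0.633].
Exact: lower = 0.175; upper = 0.671.

[0.175, 0.671]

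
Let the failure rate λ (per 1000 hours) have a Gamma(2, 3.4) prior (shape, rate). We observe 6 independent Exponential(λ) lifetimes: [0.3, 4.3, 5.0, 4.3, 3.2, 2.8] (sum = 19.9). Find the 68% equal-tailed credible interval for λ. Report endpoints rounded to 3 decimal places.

[0.225, 0.461]

Posterior: Gamma(2+6, 3.4+19.9) = Gamma(8, 23.3) (shape, rate).
Equal-tailed 68% interval: Gamma(8, 23.3) quantiles at 0.16 and 0.84.
Posterior mean ≈ 0.343, SD ≈ 0.121; a Normal approximation gives roughly [0.223, 0.464].
Exact: lower = 0.225; upper = 0.461.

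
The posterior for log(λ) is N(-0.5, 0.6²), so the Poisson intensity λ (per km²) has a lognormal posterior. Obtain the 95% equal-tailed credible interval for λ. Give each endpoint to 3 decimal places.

[0.187, 1.966]

On the log scale the 95% interval is -0.5 ± 1.960 × 0.6 = [-1.6760, 0.6760].
Exponentiate: [e^-1.6760, e^0.6760] = [0.187, 1.966].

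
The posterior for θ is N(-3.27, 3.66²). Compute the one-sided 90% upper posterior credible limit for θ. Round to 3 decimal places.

Need U with P(θ ≤ U) = 0.90: U = -3.27 + z_{0.1}·3.66.
z = 1.282; U = -3.27 + 1.282 × 3.66 = 1.420.

1.420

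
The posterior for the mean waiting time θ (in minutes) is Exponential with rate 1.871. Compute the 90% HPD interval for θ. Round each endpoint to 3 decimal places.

The exponential density is strictly decreasing on [0, ∞), so the HPD interval is anchored at 0: [0, q] with P(θ ≤ q) = 0.90.
q = −ln(1 − 0.90) / 1.871 = 2.3026 / 1.871 = 1.231.

[0.000, 1.231]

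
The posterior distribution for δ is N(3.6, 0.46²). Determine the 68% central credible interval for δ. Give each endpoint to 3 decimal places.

[3.143, 4.057]

The posterior is symmetric, so the 68% equal-tailed interval is δ = 3.6 ± z·0.46 with z = 0.994.
Half-width: 0.994 × 0.46 = 0.457.
3.6 − 0.457 = 3.143; 3.6 + 0.457 = 4.057.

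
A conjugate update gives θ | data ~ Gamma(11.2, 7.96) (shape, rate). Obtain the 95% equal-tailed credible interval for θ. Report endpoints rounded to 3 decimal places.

[0.708, 2.343]

Posterior: Gamma(shape 11.2, rate 7.96).
Equal-tailed 95% interval: Gamma(11.2, 7.96) quantiles at 0.025 and 0.975.
Posterior mean ≈ 1.407, SD ≈ 0.420; a Normal approximation gives roughly [0.583, 2.231].
Exact: lower = 0.708; upper = 2.343.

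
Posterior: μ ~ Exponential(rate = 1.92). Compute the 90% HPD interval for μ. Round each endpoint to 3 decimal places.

[0.000, 1.199]

The exponential density is strictly decreasing on [0, ∞), so the HPD interval is anchored at 0: [0, q] with P(μ ≤ q) = 0.90.
q = −ln(1 − 0.90) / 1.92 = 2.3026 / 1.92 = 1.199.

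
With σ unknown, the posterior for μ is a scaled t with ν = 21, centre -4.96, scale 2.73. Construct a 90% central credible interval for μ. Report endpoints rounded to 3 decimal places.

[-9.658, -0.262]

The t_21 distribution is symmetric; the 90% interval is -4.96 ± t·2.73 with t_{0.95,21} = 1.721.
Half-width: 1.721 × 2.73 = 4.698.
-4.96 − 4.698 = -9.658; -4.96 + 4.698 = -0.262.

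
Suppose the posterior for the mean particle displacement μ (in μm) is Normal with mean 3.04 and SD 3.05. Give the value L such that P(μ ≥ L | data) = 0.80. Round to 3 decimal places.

Need L with P(μ ≥ L) = 0.80: L = 3.04 − z_{0.2}·3.05.
z = 0.842; L = 3.04 − 0.842 × 3.05 = 0.473.

0.473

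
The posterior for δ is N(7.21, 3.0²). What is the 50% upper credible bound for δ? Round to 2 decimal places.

7.21

Need U with P(δ ≤ U) = 0.50: U = 7.21 + z_{0.5}·3.0.
z = 0.000; U = 7.21 + 0.000 × 3.0 = 7.21.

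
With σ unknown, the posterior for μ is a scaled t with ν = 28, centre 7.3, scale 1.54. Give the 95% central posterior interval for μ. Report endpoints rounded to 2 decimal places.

[4.15, 10.45]

The t_28 distribution is symmetric; the 95% interval is 7.3 ± t·1.54 with t_{0.975,28} = 2.048.
Half-width: 2.048 × 1.54 = 3.15.
7.3 − 3.15 = 4.15; 7.3 + 3.15 = 10.45.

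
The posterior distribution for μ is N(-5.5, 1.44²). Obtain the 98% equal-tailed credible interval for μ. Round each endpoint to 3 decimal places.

[-8.850, -2.150]

The posterior is symmetric, so the 98% equal-tailed interval is μ = -5.5 ± z·1.44 with z = 2.326.
Half-width: 2.326 × 1.44 = 3.350.
-5.5 − 3.350 = -8.850; -5.5 + 3.350 = -2.150.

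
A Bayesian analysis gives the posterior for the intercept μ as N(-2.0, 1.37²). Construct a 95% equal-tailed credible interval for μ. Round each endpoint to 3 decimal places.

The posterior is symmetric, so the 95% equal-tailed interval is μ = -2.0 ± z·1.37 with z = 1.960.
Half-width: 1.960 × 1.37 = 2.685.
-2.0 − 2.685 = -4.685; -2.0 + 2.685 = 0.685.

[-4.685, 0.685]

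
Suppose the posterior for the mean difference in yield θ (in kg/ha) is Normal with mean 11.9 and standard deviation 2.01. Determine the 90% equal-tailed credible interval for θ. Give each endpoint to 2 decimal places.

[8.59, 15.21]

The posterior is symmetric, so the 90% equal-tailed interval is θ = 11.9 ± z·2.01 with z = 1.645.
Half-width: 1.645 × 2.01 = 3.31.
11.9 − 3.31 = 8.59; 11.9 + 3.31 = 15.21.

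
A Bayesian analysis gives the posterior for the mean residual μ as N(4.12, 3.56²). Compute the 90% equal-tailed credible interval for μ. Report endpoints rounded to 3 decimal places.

[-1.736, 9.976]

The posterior is symmetric, so the 90% equal-tailed interval is μ = 4.12 ± z·3.56 with z = 1.645.
Half-width: 1.645 × 3.56 = 5.856.
4.12 − 5.856 = -1.736; 4.12 + 5.856 = 9.976.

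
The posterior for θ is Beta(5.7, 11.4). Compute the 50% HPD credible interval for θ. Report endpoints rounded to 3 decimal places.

[0.238, 0.391]

The posterior is unimodal and skewed, so the HPD interval has equal density at both endpoints and is the shortest 50% interval.
Solving f(0.238) = f(0.391) with F(0.391) − F(0.238) = 0.50 gives [0.238, 0.391].
For comparison, the equal-tailed interval is [0.253, 0.407]; the HPD is narrower and shifted toward the mode.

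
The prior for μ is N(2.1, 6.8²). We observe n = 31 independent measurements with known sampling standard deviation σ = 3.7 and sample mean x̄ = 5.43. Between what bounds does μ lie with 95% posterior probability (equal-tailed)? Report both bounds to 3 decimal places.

Posterior precision = 1/6.8² + 31/3.7² = 0.0216 + 2.2644 = 2.2861, so posterior SD = 0.6614.
Posterior mean = (2.1/6.8² + 31·5.43/3.7²) / 2.2861 = 5.3985.
Interval: 5.3985 ± 1.960 × 0.6614 → [4.102, 6.695].

[4.102, 6.695]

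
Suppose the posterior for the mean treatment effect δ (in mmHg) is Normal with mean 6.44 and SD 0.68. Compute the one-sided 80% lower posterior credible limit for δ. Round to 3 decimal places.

5.868

Need L with P(δ ≥ L) = 0.80: L = 6.44 − z_{0.2}·0.68.
z = 0.842; L = 6.44 − 0.842 × 0.68 = 5.868.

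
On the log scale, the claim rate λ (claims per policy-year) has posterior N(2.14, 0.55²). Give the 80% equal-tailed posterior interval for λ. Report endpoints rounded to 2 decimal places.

On the log scale the 80% interval is 2.14 ± 1.282 × 0.55 = [1.4351, 2.8449].
Exponentiate: [e^1.4351, e^2.8449] = [4.20, 17.20].

[4.20, 17.20]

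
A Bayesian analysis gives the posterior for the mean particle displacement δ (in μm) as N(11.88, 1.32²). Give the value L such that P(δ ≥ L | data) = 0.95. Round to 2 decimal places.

Need L with P(δ ≥ L) = 0.95: L = 11.88 − z_{0.05}·1.32.
z = 1.645; L = 11.88 − 1.645 × 1.32 = 9.71.

9.71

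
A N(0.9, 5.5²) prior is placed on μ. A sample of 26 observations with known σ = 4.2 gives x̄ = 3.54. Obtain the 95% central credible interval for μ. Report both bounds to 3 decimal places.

Posterior precision = 1/5.5² + 26/4.2² = 0.0331 + 1.4739 = 1.5070, so posterior SD = 0.8146.
Posterior mean = (0.9/5.5² + 26·3.54/4.2²) / 1.5070 = 3.4821.
Interval: 3.4821 ± 1.960 × 0.8146 → [1.885, 5.079].

[1.885, 5.079]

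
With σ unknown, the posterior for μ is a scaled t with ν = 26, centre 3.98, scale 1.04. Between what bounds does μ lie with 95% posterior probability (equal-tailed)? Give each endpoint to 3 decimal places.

[1.842, 6.118]

The t_26 distribution is symmetric; the 95% interval is 3.98 ± t·1.04 with t_{0.975,26} = 2.056.
Half-width: 2.056 × 1.04 = 2.138.
3.98 − 2.138 = 1.842; 3.98 + 2.138 = 6.118.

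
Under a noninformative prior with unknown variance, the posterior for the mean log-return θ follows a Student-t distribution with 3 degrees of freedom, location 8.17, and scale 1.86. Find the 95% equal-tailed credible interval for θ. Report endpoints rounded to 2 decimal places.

The t_3 distribution is symmetric; the 95% interval is 8.17 ± t·1.86 with t_{0.975,3} = 3.182.
Half-width: 3.182 × 1.86 = 5.92.
8.17 − 5.92 = 2.25; 8.17 + 5.92 = 14.09.

[2.25, 14.09]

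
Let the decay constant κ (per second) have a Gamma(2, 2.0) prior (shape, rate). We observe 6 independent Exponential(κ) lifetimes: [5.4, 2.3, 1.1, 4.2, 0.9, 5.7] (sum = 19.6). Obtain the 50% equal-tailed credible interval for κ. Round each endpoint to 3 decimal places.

Posterior: Gamma(2+6, 2.0+19.6) = Gamma(8, 21.6) (shape, rate).
Equal-tailed 50% interval: Gamma(8, 21.6) quantiles at 0.25 and 0.75.
Posterior mean ≈ 0.370, SD ≈ 0.131; a Normal approximation gives roughly [0.282, 0.459].
Exact: lower = 0.276; upper = 0.448.

[0.276, 0.448]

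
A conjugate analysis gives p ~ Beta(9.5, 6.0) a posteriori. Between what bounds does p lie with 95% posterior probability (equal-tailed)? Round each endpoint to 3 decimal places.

[0.368, 0.830]

Posterior: Beta(9.5, 6.0).
Equal-tailed 95% interval: the 0.025 and 0.975 quantiles of Beta(9.5, 6.0).
Posterior mean ≈ 0.613, SD ≈ 0.120; a Normal approximation gives roughly [0.378, 0.848].
Exact: F⁻¹(0.025) = 0.368; F⁻¹(0.975) = 0.830.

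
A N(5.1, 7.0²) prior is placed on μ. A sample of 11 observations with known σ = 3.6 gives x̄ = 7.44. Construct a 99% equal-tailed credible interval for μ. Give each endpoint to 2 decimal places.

Posterior precision = 1/7.0² + 11/3.6² = 0.0204 + 0.8488 = 0.8692, so posterior SD = 1.0726.
Posterior mean = (5.1/7.0² + 11·7.44/3.6²) / 0.8692 = 7.3851.
Interval: 7.3851 ± 2.576 × 1.0726 → [4.62, 10.15].

[4.62, 10.15]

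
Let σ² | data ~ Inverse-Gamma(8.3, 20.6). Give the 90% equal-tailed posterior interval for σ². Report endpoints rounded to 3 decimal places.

Inverse-Gamma(8.3, 20.6) quantiles: F⁻¹(0.05) and F⁻¹(0.95).
Equivalently, 1/σ² ~ Gamma(8.3, rate = 20.6); invert its 0.95 and 0.05 quantiles.
Posterior mean ≈ 2.822, SD ≈ 1.124; a Normal approximation gives roughly [0.973, 4.671].
Exact: lower = 1.522; upper = 4.913.

[1.522, 4.913]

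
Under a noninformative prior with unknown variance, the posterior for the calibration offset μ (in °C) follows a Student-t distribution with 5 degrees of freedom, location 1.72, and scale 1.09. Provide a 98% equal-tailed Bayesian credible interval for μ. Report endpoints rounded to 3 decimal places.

[-1.948, 5.388]

The t_5 distribution is symmetric; the 98% interval is 1.72 ± t·1.09 with t_{0.99,5} = 3.365.
Half-width: 3.365 × 1.09 = 3.668.
1.72 − 3.668 = -1.948; 1.72 + 3.668 = 5.388.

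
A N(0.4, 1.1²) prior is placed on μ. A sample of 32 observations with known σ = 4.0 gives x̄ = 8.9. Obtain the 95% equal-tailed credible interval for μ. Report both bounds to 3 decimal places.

Posterior precision = 1/1.1² + 32/4.0² = 0.8264 + 2.0000 = 2.8264, so posterior SD = 0.5948.
Posterior mean = (0.4/1.1² + 32·8.9/4.0²) / 2.8264 = 6.4146.
Interval: 6.4146 ± 1.960 × 0.5948 → [5.249, 7.580].

[5.249, 7.580]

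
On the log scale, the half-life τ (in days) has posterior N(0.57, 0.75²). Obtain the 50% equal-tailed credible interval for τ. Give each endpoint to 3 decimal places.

[1.066, 2.933]

On the log scale the 50% interval is 0.57 ± 0.674 × 0.75 = [0.0641, 1.0759].
Exponentiate: [e^0.0641, e^1.0759] = [1.066, 2.933].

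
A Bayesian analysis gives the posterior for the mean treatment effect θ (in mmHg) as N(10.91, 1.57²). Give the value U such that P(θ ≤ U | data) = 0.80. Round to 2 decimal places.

Need U with P(θ ≤ U) = 0.80: U = 10.91 + z_{0.2}·1.57.
z = 0.842; U = 10.91 + 0.842 × 1.57 = 12.23.

12.23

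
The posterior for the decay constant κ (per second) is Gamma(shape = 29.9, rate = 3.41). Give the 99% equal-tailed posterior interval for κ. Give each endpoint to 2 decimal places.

[5.19, 13.45]

Posterior: Gamma(shape 29.9, rate 3.41).
Equal-tailed 99% interval: Gamma(29.9, 3.41) quantiles at 0.005 and 0.995.
Posterior mean ≈ 8.77, SD ≈ 1.60; a Normal approximation gives roughly [4.64, 12.90].
Exact: lower = 5.19; upper = 13.45.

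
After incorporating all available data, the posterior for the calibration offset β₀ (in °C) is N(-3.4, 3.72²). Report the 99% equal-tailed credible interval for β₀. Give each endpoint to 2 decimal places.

[-12.98, 6.18]

The posterior is symmetric, so the 99% equal-tailed interval is β₀ = -3.4 ± z·3.72 with z = 2.576.
Half-width: 2.576 × 3.72 = 9.58.
-3.4 − 9.58 = -12.98; -3.4 + 9.58 = 6.18.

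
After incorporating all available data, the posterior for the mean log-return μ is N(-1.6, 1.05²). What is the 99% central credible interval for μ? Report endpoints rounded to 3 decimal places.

[-4.305, 1.105]

The posterior is symmetric, so the 99% equal-tailed interval is μ = -1.6 ± z·1.05 with z = 2.576.
Half-width: 2.576 × 1.05 = 2.705.
-1.6 − 2.705 = -4.305; -1.6 + 2.705 = 1.105.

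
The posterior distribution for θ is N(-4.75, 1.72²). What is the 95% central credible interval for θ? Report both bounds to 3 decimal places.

The posterior is symmetric, so the 95% equal-tailed interval is θ = -4.75 ± z·1.72 with z = 1.960.
Half-width: 1.960 × 1.72 = 3.371.
-4.75 − 3.371 = -8.121; -4.75 + 3.371 = -1.379.

[-8.121, -1.379]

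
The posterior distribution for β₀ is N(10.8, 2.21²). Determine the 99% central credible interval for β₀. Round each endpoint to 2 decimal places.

The posterior is symmetric, so the 99% equal-tailed interval is β₀ = 10.8 ± z·2.21 with z = 2.576.
Half-width: 2.576 × 2.21 = 5.69.
10.8 − 5.69 = 5.11; 10.8 + 5.69 = 16.49.

[5.11, 16.49]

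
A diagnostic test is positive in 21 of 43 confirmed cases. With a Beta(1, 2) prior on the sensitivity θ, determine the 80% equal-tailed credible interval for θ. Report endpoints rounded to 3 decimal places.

Posterior: Beta(1+21, 2+22) = Beta(22, 24).
Equal-tailed 80% interval: the 0.1 and 0.9 quantiles of Beta(22, 24).
Posterior mean ≈ 0.478, SD ≈ 0.073; a Normal approximation gives roughly [0.385, 0.572].
Exact: F⁻¹(0.1) = 0.384; F⁻¹(0.9) = 0.573.

[0.384, 0.573]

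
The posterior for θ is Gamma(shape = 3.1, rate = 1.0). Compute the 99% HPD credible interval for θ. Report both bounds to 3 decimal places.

The posterior is unimodal and skewed, so the HPD interval has equal density at both endpoints and is the shortest 99% interval.
Solving f(0.153) = f(8.625) with F(8.625) − F(0.153) = 0.99 gives [0.153, 8.625].
For comparison, the equal-tailed interval is [0.367, 9.449]; the HPD is narrower and shifted toward the mode.

[0.153, 8.625]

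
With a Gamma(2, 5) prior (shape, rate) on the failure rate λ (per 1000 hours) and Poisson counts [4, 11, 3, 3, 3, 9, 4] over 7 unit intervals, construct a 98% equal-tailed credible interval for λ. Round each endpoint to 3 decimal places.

[2.163, 4.582]

Posterior: Gamma(2+37, 5+7) = Gamma(39, 12) (shape, rate).
Equal-tailed 98% interval: Gamma(39, 12) quantiles at 0.01 and 0.99.
Posterior mean ≈ 3.250, SD ≈ 0.520; a Normal approximation gives roughly [2.039, 4.461].
Exact: lower = 2.163; upper = 4.582.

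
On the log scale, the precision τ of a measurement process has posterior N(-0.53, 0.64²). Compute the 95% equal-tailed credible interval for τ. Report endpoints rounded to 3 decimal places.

[0.168, 2.063]

On the log scale the 95% interval is -0.53 ± 1.960 × 0.64 = [-1.7844, 0.7244].
Exponentiate: [e^-1.7844, e^0.7244] = [0.168, 2.063].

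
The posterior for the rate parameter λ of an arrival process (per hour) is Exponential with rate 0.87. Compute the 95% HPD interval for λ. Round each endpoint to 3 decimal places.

The exponential density is strictly decreasing on [0, ∞), so the HPD interval is anchored at 0: [0, q] with P(λ ≤ q) = 0.95.
q = −ln(1 − 0.95) / 0.87 = 2.9957 / 0.87 = 3.443.

[0.000, 3.443]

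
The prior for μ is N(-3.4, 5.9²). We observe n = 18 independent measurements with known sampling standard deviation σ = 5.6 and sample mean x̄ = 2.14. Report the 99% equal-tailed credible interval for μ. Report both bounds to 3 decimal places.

[-1.442, 5.194]

Posterior precision = 1/5.9² + 18/5.6² = 0.0287 + 0.5740 = 0.6027, so posterior SD = 1.2881.
Posterior mean = (-3.4/5.9² + 18·2.14/5.6²) / 0.6027 = 1.8759.
Interval: 1.8759 ± 2.576 × 1.2881 → [-1.442, 5.194].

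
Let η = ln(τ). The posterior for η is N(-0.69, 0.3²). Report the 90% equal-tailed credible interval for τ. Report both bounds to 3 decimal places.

[0.306, 0.822]

On the log scale the 90% interval is -0.69 ± 1.645 × 0.3 = [-1.1835, -0.1965].
Exponentiate: [e^-1.1835, e^-0.1965] = [0.306, 0.822].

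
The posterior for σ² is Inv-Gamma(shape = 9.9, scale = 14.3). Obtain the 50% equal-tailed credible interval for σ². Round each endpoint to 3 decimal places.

[1.212, 1.873]

Inverse-Gamma(9.9, 14.3) quantiles: F⁻¹(0.25) and F⁻¹(0.75).
Equivalently, 1/σ² ~ Gamma(9.9, rate = 14.3); invert its 0.75 and 0.25 quantiles.
Posterior mean ≈ 1.607, SD ≈ 0.572; a Normal approximation gives roughly [1.221, 1.992].
Exact: lower = 1.212; upper = 1.873.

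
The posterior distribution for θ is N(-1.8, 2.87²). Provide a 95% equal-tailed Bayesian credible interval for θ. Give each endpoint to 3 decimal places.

The posterior is symmetric, so the 95% equal-tailed interval is θ = -1.8 ± z·2.87 with z = 1.960.
Half-width: 1.960 × 2.87 = 5.625.
-1.8 − 5.625 = -7.425; -1.8 + 5.625 = 3.825.

[-7.425, 3.825]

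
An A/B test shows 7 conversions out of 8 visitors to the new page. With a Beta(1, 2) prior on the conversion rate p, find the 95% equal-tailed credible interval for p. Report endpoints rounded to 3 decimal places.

[0.444, 0.933]

Posterior: Beta(1+7, 2+1) = Beta(8, 3).
Equal-tailed 95% interval: the 0.025 and 0.975 quantiles of Beta(8, 3).
Posterior mean ≈ 0.727, SD ≈ 0.129; a Normal approximation gives roughly [0.475, 0.979].
Exact: F⁻¹(0.025) = 0.444; F⁻¹(0.975) = 0.933.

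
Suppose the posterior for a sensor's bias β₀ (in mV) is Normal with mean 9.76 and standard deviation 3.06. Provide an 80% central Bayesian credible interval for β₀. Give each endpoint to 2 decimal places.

The posterior is symmetric, so the 80% equal-tailed interval is β₀ = 9.76 ± z·3.06 with z = 1.282.
Half-width: 1.282 × 3.06 = 3.92.
9.76 − 3.92 = 5.84; 9.76 + 3.92 = 13.68.

[5.84, 13.68]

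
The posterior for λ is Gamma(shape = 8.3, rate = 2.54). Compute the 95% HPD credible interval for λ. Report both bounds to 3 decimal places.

The posterior is unimodal and skewed, so the HPD interval has equal density at both endpoints and is the shortest 95% interval.
Solving f(1.246) = f(5.527) with F(5.527) − F(1.246) = 0.95 gives [1.246, 5.527].
For comparison, the equal-tailed interval is [1.437, 5.837]; the HPD is narrower and shifted toward the mode.

[1.246, 5.527]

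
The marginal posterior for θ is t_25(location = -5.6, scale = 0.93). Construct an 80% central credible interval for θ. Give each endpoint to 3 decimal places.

The t_25 distribution is symmetric; the 80% interval is -5.6 ± t·0.93 with t_{0.9,25} = 1.316.
Half-width: 1.316 × 0.93 = 1.224.
-5.6 − 1.224 = -6.824; -5.6 + 1.224 = -4.376.

[-6.824, -4.376]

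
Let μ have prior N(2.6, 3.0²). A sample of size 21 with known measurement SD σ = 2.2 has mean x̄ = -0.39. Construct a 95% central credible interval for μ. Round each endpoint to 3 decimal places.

[-1.244, 0.614]

Posterior precision = 1/3.0² + 21/2.2² = 0.1111 + 4.3388 = 4.4500, so posterior SD = 0.4740.
Posterior mean = (2.6/3.0² + 21·-0.39/2.2²) / 4.4500 = -0.3153.
Interval: -0.3153 ± 1.960 × 0.4740 → [-1.244, 0.614].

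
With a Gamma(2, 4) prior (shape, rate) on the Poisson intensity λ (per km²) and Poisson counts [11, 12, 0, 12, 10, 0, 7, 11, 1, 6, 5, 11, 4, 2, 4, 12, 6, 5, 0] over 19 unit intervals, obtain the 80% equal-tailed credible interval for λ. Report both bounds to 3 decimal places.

Posterior: Gamma(2+119, 4+19) = Gamma(121, 23) (shape, rate).
Equal-tailed 80% interval: Gamma(121, 23) quantiles at 0.1 and 0.9.
Posterior mean ≈ 5.261, SD ≈ 0.478; a Normal approximation gives roughly [4.648, 5.874].
Exact: lower = 4.658; upper = 5.882.

[4.658, 5.882]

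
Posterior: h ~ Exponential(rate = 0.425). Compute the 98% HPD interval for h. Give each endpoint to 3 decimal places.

The exponential density is strictly decreasing on [0, ∞), so the HPD interval is anchored at 0: [0, q] with P(h ≤ q) = 0.98.
q = −ln(1 − 0.98) / 0.425 = 3.9120 / 0.425 = 9.205.

[0.000, 9.205]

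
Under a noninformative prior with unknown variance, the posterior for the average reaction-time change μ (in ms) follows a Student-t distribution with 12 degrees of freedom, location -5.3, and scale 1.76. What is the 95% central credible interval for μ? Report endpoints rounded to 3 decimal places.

[-9.135, -1.465]

The t_12 distribution is symmetric; the 95% interval is -5.3 ± t·1.76 with t_{0.975,12} = 2.179.
Half-width: 2.179 × 1.76 = 3.835.
-5.3 − 3.835 = -9.135; -5.3 + 3.835 = -1.465.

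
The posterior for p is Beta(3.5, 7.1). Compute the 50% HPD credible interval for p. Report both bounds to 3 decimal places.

[0.201, 0.393]

The posterior is unimodal and skewed, so the HPD interval has equal density at both endpoints and is the shortest 50% interval.
Solving f(0.201) = f(0.393) with F(0.393) − F(0.201) = 0.50 gives [0.201, 0.393].
For comparison, the equal-tailed interval is [0.227, 0.422]; the HPD is narrower and shifted toward the mode.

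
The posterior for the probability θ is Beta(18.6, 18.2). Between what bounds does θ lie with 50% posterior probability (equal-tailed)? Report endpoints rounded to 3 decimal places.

[0.450, 0.561]

Posterior: Beta(18.6, 18.2).
Equal-tailed 50% interval: the 0.25 and 0.75 quantiles of Beta(18.6, 18.2).
Posterior mean ≈ 0.505, SD ≈ 0.081; a Normal approximation gives roughly [0.451, 0.560].
Exact: F⁻¹(0.25) = 0.450; F⁻¹(0.75) = 0.561.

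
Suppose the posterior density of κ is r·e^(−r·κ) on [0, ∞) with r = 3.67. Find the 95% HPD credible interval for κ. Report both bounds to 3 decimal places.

The exponential density is strictly decreasing on [0, ∞), so the HPD interval is anchored at 0: [0, q] with P(κ ≤ q) = 0.95.
q = −ln(1 − 0.95) / 3.67 = 2.9957 / 3.67 = 0.816.

[0.000, 0.816]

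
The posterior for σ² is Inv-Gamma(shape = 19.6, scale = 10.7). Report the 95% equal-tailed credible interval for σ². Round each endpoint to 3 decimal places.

Inverse-Gamma(19.6, 10.7) quantiles: F⁻¹(0.025) and F⁻¹(0.975).
Equivalently, 1/σ² ~ Gamma(19.6, rate = 10.7); invert its 0.975 and 0.025 quantiles.
Posterior mean ≈ 0.575, SD ≈ 0.137; a Normal approximation gives roughly [0.307, 0.844].
Exact: lower = 0.367; upper = 0.899.

[0.367, 0.899]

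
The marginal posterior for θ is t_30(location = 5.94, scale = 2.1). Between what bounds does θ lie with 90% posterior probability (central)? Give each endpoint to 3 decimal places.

[2.376, 9.504]

The t_30 distribution is symmetric; the 90% interval is 5.94 ± t·2.1 with t_{0.95,30} = 1.697.
Half-width: 1.697 × 2.1 = 3.564.
5.94 − 3.564 = 2.376; 5.94 + 3.564 = 9.504.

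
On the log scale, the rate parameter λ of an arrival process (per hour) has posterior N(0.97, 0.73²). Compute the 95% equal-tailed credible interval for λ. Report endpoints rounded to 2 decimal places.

On the log scale the 95% interval is 0.97 ± 1.960 × 0.73 = [-0.4608, 2.4008].
Exponentiate: [e^-0.4608, e^2.4008] = [0.63, 11.03].

[0.63, 11.03]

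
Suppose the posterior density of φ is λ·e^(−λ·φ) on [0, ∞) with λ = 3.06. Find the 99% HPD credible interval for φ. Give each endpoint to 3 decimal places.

The exponential density is strictly decreasing on [0, ∞), so the HPD interval is anchored at 0: [0, q] with P(φ ≤ q) = 0.99.
q = −ln(1 − 0.99) / 3.06 = 4.6052 / 3.06 = 1.505.

[0.000, 1.505]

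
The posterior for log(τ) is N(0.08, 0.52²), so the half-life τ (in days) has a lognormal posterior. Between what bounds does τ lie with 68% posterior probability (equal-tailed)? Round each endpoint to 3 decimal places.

On the log scale the 68% interval is 0.08 ± 0.994 × 0.52 = [-0.4371, 0.5971].
Exponentiate: [e^-0.4371, e^0.5971] = [0.646, 1.817].

[0.646, 1.817]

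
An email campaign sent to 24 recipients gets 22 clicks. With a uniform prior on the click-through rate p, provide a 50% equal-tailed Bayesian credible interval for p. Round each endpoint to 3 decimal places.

[0.849, 0.931]

Posterior: Beta(1+22, 1+2) = Beta(23, 3).
Equal-tailed 50% interval: the 0.25 and 0.75 quantiles of Beta(23, 3).
Posterior mean ≈ 0.885, SD ≈ 0.061; a Normal approximation gives roughly [0.843, 0.926].
Exact: F⁻¹(0.25) = 0.849; F⁻¹(0.75) = 0.931.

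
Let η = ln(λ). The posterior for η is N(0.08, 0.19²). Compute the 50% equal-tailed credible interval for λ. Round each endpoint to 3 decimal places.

[0.953, 1.231]

On the log scale the 50% interval is 0.08 ± 0.674 × 0.19 = [-0.0482, 0.2082].
Exponentiate: [e^-0.0482, e^0.2082] = [0.953, 1.231].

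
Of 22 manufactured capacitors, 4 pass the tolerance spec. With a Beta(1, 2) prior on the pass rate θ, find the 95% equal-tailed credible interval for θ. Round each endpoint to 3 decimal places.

[0.071, 0.374]

Posterior: Beta(1+4, 2+18) = Beta(5, 20).
Equal-tailed 95% interval: the 0.025 and 0.975 quantiles of Beta(5, 20).
Posterior mean ≈ 0.200, SD ≈ 0.078; a Normal approximation gives roughly [0.046, 0.354].
Exact: F⁻¹(0.025) = 0.071; F⁻¹(0.975) = 0.374.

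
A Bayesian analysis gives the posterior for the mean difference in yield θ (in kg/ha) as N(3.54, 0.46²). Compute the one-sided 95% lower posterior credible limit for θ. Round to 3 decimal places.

Need L with P(θ ≥ L) = 0.95: L = 3.54 − z_{0.05}·0.46.
z = 1.645; L = 3.54 − 1.645 × 0.46 = 2.783.

2.783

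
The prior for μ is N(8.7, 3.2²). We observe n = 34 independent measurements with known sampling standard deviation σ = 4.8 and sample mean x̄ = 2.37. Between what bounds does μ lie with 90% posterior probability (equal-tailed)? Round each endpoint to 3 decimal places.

[1.452, 4.074]

Posterior precision = 1/3.2² + 34/4.8² = 0.0977 + 1.4757 = 1.5734, so posterior SD = 0.7972.
Posterior mean = (8.7/3.2² + 34·2.37/4.8²) / 1.5734 = 2.7629.
Interval: 2.7629 ± 1.645 × 0.7972 → [1.452, 4.074].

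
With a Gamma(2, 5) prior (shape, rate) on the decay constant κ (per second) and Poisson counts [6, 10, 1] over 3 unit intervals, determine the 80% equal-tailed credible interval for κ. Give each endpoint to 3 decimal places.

Posterior: Gamma(2+17, 5+3) = Gamma(19, 8) (shape, rate).
Equal-tailed 80% interval: Gamma(19, 8) quantiles at 0.1 and 0.9.
Posterior mean ≈ 2.375, SD ≈ 0.545; a Normal approximation gives roughly [1.677, 3.073].
Exact: lower = 1.709; upper = 3.095.

[1.709, 3.095]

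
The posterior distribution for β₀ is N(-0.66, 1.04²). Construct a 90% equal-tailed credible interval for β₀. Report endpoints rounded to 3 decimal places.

The posterior is symmetric, so the 90% equal-tailed interval is β₀ = -0.66 ± z·1.04 with z = 1.645.
Half-width: 1.645 × 1.04 = 1.711.
-0.66 − 1.711 = -2.371; -0.66 + 1.711 = 1.051.

[-2.371, 1.051]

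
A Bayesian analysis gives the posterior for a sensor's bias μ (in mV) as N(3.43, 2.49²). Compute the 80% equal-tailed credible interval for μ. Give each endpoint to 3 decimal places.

[0.239, 6.621]

The posterior is symmetric, so the 80% equal-tailed interval is μ = 3.43 ± z·2.49 with z = 1.282.
Half-width: 1.282 × 2.49 = 3.191.
3.43 − 3.191 = 0.239; 3.43 + 3.191 = 6.621.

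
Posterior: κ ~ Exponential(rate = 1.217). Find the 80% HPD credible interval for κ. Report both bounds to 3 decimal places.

The exponential density is strictly decreasing on [0, ∞), so the HPD interval is anchored at 0: [0, q] with P(κ ≤ q) = 0.80.
q = −ln(1 − 0.80) / 1.217 = 1.6094 / 1.217 = 1.322.

[0.000, 1.322]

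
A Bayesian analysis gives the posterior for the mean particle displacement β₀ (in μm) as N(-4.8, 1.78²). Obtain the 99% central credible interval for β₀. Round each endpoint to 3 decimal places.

The posterior is symmetric, so the 99% equal-tailed interval is β₀ = -4.8 ± z·1.78 with z = 2.576.
Half-width: 2.576 × 1.78 = 4.585.
-4.8 − 4.585 = -9.385; -4.8 + 4.585 = -0.215.

[-9.385, -0.215]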